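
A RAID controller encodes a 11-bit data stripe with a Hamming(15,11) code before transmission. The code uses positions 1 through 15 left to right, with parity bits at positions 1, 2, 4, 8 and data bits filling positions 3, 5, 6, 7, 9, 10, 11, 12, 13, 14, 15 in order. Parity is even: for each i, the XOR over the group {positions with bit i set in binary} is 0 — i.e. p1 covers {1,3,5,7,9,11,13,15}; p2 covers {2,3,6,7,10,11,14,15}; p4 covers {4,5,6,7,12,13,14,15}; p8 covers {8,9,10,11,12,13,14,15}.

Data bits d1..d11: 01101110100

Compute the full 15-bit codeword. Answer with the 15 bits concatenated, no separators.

010111001110100

Place data at non-parity positions: p1 p2 0 p4 1 1 0 p8 1 1 1 0 1 0 0
p1 (pos 1,3,5,7,9,11,13,15): XOR of data positions = 0⊕1⊕0⊕1⊕1⊕1⊕0 = 0
p2 (pos 2,3,6,7,10,11,14,15): XOR of data positions = 0⊕1⊕0⊕1⊕1⊕0⊕0 = 1
p4 (pos 4,5,6,7,12,13,14,15): XOR of data positions = 1⊕1⊕0⊕0⊕1⊕0⊕0 = 1
p8 (pos 8,9,10,11,12,13,14,15): XOR of data positions = 1⊕1⊕1⊕0⊕1⊕0⊕0 = 0
Codeword: 010111001110100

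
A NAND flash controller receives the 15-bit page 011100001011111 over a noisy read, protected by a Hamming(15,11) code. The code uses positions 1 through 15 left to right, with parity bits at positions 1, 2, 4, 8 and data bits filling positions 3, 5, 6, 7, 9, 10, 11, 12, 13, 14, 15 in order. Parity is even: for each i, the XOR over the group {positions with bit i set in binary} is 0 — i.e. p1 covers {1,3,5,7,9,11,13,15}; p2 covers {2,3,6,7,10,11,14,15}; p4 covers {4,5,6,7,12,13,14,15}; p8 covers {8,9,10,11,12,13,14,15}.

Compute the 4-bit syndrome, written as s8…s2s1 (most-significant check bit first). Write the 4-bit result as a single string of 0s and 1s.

s1 (pos 1,3,5,7,9,11,13,15): 0⊕1⊕0⊕0⊕1⊕1⊕1⊕1 = 1
s2 (pos 2,3,6,7,10,11,14,15): 1⊕1⊕0⊕0⊕0⊕1⊕1⊕1 = 1
s4 (pos 4,5,6,7,12,13,14,15): 1⊕0⊕0⊕0⊕1⊕1⊕1⊕1 = 1
s8 (pos 8,9,10,11,12,13,14,15): 0⊕1⊕0⊕1⊕1⊕1⊕1⊕1 = 0
Syndrome s8…s1 = 0111 → error at position 7.

0111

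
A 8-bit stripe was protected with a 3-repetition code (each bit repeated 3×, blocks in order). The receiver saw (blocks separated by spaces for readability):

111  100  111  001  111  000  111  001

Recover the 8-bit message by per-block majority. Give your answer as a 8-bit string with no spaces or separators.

10101010

Block 1 (111): 3 ones → 1
Block 2 (100): 1 one → 0
Block 3 (111): 3 ones → 1
Block 4 (001): 1 one → 0
Block 5 (111): 3 ones → 1
Block 6 (000): 0 ones → 0
Block 7 (111): 3 ones → 1
Block 8 (001): 1 one → 0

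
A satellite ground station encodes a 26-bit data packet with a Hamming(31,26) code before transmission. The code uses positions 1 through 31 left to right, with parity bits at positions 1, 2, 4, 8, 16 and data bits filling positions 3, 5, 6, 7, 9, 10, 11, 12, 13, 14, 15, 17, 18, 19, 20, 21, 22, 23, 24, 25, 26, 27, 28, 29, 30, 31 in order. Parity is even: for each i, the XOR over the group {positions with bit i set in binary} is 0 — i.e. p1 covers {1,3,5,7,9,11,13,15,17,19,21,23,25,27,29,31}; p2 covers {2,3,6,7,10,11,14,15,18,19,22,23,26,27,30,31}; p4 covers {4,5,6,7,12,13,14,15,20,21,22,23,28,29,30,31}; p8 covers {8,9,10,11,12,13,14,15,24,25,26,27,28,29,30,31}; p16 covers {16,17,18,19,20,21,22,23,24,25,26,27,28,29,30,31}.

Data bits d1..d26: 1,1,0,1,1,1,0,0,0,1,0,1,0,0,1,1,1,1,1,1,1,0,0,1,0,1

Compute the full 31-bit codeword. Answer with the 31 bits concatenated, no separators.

0011101011000100100111111100101

Place data at non-parity positions: p1 p2 1 p4 1 0 1 p8 1 1 0 0 0 1 0 p16 1 0 0 1 1 1 1 1 1 1 0 0 1 0 1
p1 (pos 1,3,5,7,9,11,13,15,17,19,21,23,25,27,29,31): XOR of data positions = 1⊕1⊕1⊕1⊕0⊕0⊕0⊕1⊕0⊕1⊕1⊕1⊕0⊕1⊕1 = 0
p2 (pos 2,3,6,7,10,11,14,15,18,19,22,23,26,27,30,31): XOR of data positions = 1⊕0⊕1⊕1⊕0⊕1⊕0⊕0⊕0⊕1⊕1⊕1⊕0⊕0⊕1 = 0
p4 (pos 4,5,6,7,12,13,14,15,20,21,22,23,28,29,30,31): XOR of data positions = 1⊕0⊕1⊕0⊕0⊕1⊕0⊕1⊕1⊕1⊕1⊕0⊕1⊕0⊕1 = 1
p8 (pos 8,9,10,11,12,13,14,15,24,25,26,27,28,29,30,31): XOR of data positions = 1⊕1⊕0⊕0⊕0⊕1⊕0⊕1⊕1⊕1⊕0⊕0⊕1⊕0⊕1 = 0
p16 (pos 16,17,18,19,20,21,22,23,24,25,26,27,28,29,30,31): XOR of data positions = 1⊕0⊕0⊕1⊕1⊕1⊕1⊕1⊕1⊕1⊕0⊕0⊕1⊕0⊕1 = 0
Codeword: 0011101011000100100111111100101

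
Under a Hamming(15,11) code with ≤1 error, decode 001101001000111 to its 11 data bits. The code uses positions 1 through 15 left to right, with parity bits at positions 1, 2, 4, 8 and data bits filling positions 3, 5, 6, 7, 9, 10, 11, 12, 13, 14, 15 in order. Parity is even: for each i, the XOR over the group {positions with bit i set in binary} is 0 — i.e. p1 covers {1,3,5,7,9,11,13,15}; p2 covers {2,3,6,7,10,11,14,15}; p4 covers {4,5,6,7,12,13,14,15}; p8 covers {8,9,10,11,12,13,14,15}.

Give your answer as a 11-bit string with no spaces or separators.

s1 (pos 1,3,5,7,9,11,13,15): 0⊕1⊕0⊕0⊕1⊕0⊕1⊕1 = 0
s2 (pos 2,3,6,7,10,11,14,15): 0⊕1⊕1⊕0⊕0⊕0⊕1⊕1 = 0
s4 (pos 4,5,6,7,12,13,14,15): 1⊕0⊕1⊕0⊕0⊕1⊕1⊕1 = 1
s8 (pos 8,9,10,11,12,13,14,15): 0⊕1⊕0⊕0⊕0⊕1⊕1⊕1 = 0
Syndrome s8…s1 = 0100 → error at position 4.
Flip position 4: 001101001000111 → 001001001000111
Read data bits from positions 3,5,6,7,9,10,11,12,13,14,15: 10101000111

10101000111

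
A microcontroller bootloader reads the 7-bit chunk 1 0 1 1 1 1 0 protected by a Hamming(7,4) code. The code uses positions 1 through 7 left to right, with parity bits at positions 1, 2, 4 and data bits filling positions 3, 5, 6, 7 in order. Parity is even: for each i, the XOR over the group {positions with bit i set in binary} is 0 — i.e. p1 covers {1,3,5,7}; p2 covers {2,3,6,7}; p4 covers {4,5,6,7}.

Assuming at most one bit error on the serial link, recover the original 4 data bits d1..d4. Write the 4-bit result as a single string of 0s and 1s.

1010

s1 (pos 1,3,5,7): 1⊕1⊕1⊕0 = 1
s2 (pos 2,3,6,7): 0⊕1⊕1⊕0 = 0
s4 (pos 4,5,6,7): 1⊕1⊕1⊕0 = 1
Syndrome s4…s1 = 101 → error at position 5.
Flip position 5: 1011110 → 1011010
Read data bits from positions 3,5,6,7: 1010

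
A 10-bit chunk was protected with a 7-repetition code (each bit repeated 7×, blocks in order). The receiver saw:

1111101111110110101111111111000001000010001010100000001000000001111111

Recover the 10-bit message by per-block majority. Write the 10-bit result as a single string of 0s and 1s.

Block 1 (1111101): 6 ones → 1
Block 2 (1111101): 6 ones → 1
Block 3 (1010111): 5 ones → 1
Block 4 (1111111): 7 ones → 1
Block 5 (0000010): 1 one → 0
Block 6 (0001000): 1 one → 0
Block 7 (1010100): 3 ones → 0
Block 8 (0000010): 1 one → 0
Block 9 (0000000): 0 ones → 0
Block 10 (1111111): 7 ones → 1

1111000001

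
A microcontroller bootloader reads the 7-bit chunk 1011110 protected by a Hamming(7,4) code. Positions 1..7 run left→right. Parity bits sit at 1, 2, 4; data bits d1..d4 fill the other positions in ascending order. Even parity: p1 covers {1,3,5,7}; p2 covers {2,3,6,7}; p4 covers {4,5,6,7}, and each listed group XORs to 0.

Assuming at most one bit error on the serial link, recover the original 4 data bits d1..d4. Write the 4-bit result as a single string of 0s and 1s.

s1 (pos 1,3,5,7): 1⊕1⊕1⊕0 = 1
s2 (pos 2,3,6,7): 0⊕1⊕1⊕0 = 0
s4 (pos 4,5,6,7): 1⊕1⊕1⊕0 = 1
Syndrome s4…s1 = 101 → error at position 5.
Flip position 5: 1011110 → 1011010
Read data bits from positions 3,5,6,7: 1010

1010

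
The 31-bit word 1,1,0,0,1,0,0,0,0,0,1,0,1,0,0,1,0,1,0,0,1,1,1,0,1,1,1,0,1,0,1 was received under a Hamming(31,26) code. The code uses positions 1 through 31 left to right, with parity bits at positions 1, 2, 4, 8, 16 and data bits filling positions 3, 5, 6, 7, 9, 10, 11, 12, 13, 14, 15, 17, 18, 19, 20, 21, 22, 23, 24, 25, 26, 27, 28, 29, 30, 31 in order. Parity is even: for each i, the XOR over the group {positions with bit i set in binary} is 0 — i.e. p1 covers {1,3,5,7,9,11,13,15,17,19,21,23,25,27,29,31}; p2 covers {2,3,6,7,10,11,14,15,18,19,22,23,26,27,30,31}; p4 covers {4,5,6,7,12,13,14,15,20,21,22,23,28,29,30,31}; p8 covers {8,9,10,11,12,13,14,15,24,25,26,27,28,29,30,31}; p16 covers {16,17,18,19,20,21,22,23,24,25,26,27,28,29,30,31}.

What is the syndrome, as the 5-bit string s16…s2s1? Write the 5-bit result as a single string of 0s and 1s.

s1 (pos 1,3,5,7,9,11,13,15,17,19,21,23,25,27,29,31): 1⊕0⊕1⊕0⊕0⊕1⊕1⊕0⊕0⊕0⊕1⊕1⊕1⊕1⊕1⊕1 = 0
s2 (pos 2,3,6,7,10,11,14,15,18,19,22,23,26,27,30,31): 1⊕0⊕0⊕0⊕0⊕1⊕0⊕0⊕1⊕0⊕1⊕1⊕1⊕1⊕0⊕1 = 0
s4 (pos 4,5,6,7,12,13,14,15,20,21,22,23,28,29,30,31): 0⊕1⊕0⊕0⊕0⊕1⊕0⊕0⊕0⊕1⊕1⊕1⊕0⊕1⊕0⊕1 = 1
s8 (pos 8,9,10,11,12,13,14,15,24,25,26,27,28,29,30,31): 0⊕0⊕0⊕1⊕0⊕1⊕0⊕0⊕0⊕1⊕1⊕1⊕0⊕1⊕0⊕1 = 1
s16 (pos 16,17,18,19,20,21,22,23,24,25,26,27,28,29,30,31): 1⊕0⊕1⊕0⊕0⊕1⊕1⊕1⊕0⊕1⊕1⊕1⊕0⊕1⊕0⊕1 = 0
Syndrome s16…s1 = 01100 → error at position 12.

01100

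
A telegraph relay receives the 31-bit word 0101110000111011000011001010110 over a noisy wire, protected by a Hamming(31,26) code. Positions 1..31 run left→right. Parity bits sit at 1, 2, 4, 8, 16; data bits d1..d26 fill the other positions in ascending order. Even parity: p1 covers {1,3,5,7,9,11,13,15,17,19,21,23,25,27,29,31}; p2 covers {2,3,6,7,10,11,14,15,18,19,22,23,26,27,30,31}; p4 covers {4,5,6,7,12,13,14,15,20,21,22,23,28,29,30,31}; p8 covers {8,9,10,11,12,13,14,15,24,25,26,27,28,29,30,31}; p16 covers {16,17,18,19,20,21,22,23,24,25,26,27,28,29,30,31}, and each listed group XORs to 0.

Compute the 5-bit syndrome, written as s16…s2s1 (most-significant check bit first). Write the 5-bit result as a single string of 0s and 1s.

10010

s1 (pos 1,3,5,7,9,11,13,15,17,19,21,23,25,27,29,31): 0⊕0⊕1⊕0⊕0⊕1⊕1⊕1⊕0⊕0⊕1⊕0⊕1⊕1⊕1⊕0 = 0
s2 (pos 2,3,6,7,10,11,14,15,18,19,22,23,26,27,30,31): 1⊕0⊕1⊕0⊕0⊕1⊕0⊕1⊕0⊕0⊕1⊕0⊕0⊕1⊕1⊕0 = 1
s4 (pos 4,5,6,7,12,13,14,15,20,21,22,23,28,29,30,31): 1⊕1⊕1⊕0⊕1⊕1⊕0⊕1⊕0⊕1⊕1⊕0⊕0⊕1⊕1⊕0 = 0
s8 (pos 8,9,10,11,12,13,14,15,24,25,26,27,28,29,30,31): 0⊕0⊕0⊕1⊕1⊕1⊕0⊕1⊕0⊕1⊕0⊕1⊕0⊕1⊕1⊕0 = 0
s16 (pos 16,17,18,19,20,21,22,23,24,25,26,27,28,29,30,31): 1⊕0⊕0⊕0⊕0⊕1⊕1⊕0⊕0⊕1⊕0⊕1⊕0⊕1⊕1⊕0 = 1
Syndrome s16…s1 = 10010 → error at position 18.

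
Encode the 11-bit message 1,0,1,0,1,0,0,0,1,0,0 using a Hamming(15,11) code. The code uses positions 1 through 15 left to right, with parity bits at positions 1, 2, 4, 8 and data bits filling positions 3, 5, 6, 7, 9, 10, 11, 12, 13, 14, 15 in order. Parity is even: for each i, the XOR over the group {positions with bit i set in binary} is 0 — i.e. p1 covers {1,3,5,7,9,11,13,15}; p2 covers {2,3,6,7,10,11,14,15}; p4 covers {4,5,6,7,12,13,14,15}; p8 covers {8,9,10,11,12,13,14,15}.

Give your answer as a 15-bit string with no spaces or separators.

101001001000100

Place data at non-parity positions: p1 p2 1 p4 0 1 0 p8 1 0 0 0 1 0 0
p1 (pos 1,3,5,7,9,11,13,15): XOR of data positions = 1⊕0⊕0⊕1⊕0⊕1⊕0 = 1
p2 (pos 2,3,6,7,10,11,14,15): XOR of data positions = 1⊕1⊕0⊕0⊕0⊕0⊕0 = 0
p4 (pos 4,5,6,7,12,13,14,15): XOR of data positions = 0⊕1⊕0⊕0⊕1⊕0⊕0 = 0
p8 (pos 8,9,10,11,12,13,14,15): XOR of data positions = 1⊕0⊕0⊕0⊕1⊕0⊕0 = 0
Codeword: 101001001000100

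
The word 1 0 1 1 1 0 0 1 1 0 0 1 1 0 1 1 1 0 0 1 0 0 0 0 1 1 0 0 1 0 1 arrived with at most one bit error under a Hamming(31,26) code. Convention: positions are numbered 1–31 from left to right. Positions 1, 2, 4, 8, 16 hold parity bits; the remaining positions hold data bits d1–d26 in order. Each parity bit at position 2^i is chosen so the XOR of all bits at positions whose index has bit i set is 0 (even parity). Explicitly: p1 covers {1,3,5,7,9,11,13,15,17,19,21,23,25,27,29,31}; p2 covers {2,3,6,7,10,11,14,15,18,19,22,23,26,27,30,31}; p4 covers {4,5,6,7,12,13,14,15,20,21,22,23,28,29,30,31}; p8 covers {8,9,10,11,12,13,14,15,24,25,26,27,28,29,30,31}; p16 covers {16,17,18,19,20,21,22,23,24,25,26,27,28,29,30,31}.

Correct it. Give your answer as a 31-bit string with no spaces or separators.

s1 (pos 1,3,5,7,9,11,13,15,17,19,21,23,25,27,29,31): 1⊕1⊕1⊕0⊕1⊕0⊕1⊕1⊕1⊕0⊕0⊕0⊕1⊕0⊕1⊕1 = 0
s2 (pos 2,3,6,7,10,11,14,15,18,19,22,23,26,27,30,31): 0⊕1⊕0⊕0⊕0⊕0⊕0⊕1⊕0⊕0⊕0⊕0⊕1⊕0⊕0⊕1 = 0
s4 (pos 4,5,6,7,12,13,14,15,20,21,22,23,28,29,30,31): 1⊕1⊕0⊕0⊕1⊕1⊕0⊕1⊕1⊕0⊕0⊕0⊕0⊕1⊕0⊕1 = 0
s8 (pos 8,9,10,11,12,13,14,15,24,25,26,27,28,29,30,31): 1⊕1⊕0⊕0⊕1⊕1⊕0⊕1⊕0⊕1⊕1⊕0⊕0⊕1⊕0⊕1 = 1
s16 (pos 16,17,18,19,20,21,22,23,24,25,26,27,28,29,30,31): 1⊕1⊕0⊕0⊕1⊕0⊕0⊕0⊕0⊕1⊕1⊕0⊕0⊕1⊕0⊕1 = 1
Syndrome s16…s1 = 11000 → error at position 24.
Flip position 24: 1011100110011011100100001100101 → 1011100110011011100100011100101

1011100110011011100100011100101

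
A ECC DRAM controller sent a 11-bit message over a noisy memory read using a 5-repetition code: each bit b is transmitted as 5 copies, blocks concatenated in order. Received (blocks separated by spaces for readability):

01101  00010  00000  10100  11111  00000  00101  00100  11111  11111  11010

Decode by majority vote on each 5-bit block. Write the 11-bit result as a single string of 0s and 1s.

Block 1 (01101): 3 ones → 1
Block 2 (00010): 1 one → 0
Block 3 (00000): 0 ones → 0
Block 4 (10100): 2 ones → 0
Block 5 (11111): 5 ones → 1
Block 6 (00000): 0 ones → 0
Block 7 (00101): 2 ones → 0
Block 8 (00100): 1 one → 0
Block 9 (11111): 5 ones → 1
Block 10 (11111): 5 ones → 1
Block 11 (11010): 3 ones → 1

10001000111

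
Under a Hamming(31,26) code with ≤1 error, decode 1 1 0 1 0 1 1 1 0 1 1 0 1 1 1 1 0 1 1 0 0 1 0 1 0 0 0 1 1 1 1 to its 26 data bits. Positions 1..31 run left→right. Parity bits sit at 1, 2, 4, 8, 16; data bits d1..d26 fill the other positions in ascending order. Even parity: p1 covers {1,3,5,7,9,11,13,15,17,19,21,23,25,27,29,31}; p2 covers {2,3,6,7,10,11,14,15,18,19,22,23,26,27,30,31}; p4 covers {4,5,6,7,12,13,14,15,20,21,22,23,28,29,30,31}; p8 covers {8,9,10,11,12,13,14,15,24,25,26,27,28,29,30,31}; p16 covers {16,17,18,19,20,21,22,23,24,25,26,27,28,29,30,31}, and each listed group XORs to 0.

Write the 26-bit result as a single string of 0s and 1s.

00110110111011001010000111

s1 (pos 1,3,5,7,9,11,13,15,17,19,21,23,25,27,29,31): 1⊕0⊕0⊕1⊕0⊕1⊕1⊕1⊕0⊕1⊕0⊕0⊕0⊕0⊕1⊕1 = 0
s2 (pos 2,3,6,7,10,11,14,15,18,19,22,23,26,27,30,31): 1⊕0⊕1⊕1⊕1⊕1⊕1⊕1⊕1⊕1⊕1⊕0⊕0⊕0⊕1⊕1 = 0
s4 (pos 4,5,6,7,12,13,14,15,20,21,22,23,28,29,30,31): 1⊕0⊕1⊕1⊕0⊕1⊕1⊕1⊕0⊕0⊕1⊕0⊕1⊕1⊕1⊕1 = 1
s8 (pos 8,9,10,11,12,13,14,15,24,25,26,27,28,29,30,31): 1⊕0⊕1⊕1⊕0⊕1⊕1⊕1⊕1⊕0⊕0⊕0⊕1⊕1⊕1⊕1 = 1
s16 (pos 16,17,18,19,20,21,22,23,24,25,26,27,28,29,30,31): 1⊕0⊕1⊕1⊕0⊕0⊕1⊕0⊕1⊕0⊕0⊕0⊕1⊕1⊕1⊕1 = 1
Syndrome s16…s1 = 11100 → error at position 28.
Flip position 28: 1101011101101111011001010001111 → 1101011101101111011001010000111
Read data bits from positions 3,5,6,7,9,10,11,12,13,14,15,17,18,19,20,21,22,23,24,25,26,27,28,29,30,31: 00110110111011001010000111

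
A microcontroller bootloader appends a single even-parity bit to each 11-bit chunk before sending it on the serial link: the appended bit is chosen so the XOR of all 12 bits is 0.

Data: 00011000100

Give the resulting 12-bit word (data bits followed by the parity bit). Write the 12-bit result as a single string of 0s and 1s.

000110001001

XOR of the 11 data bits: 0⊕0⊕0⊕1⊕1⊕0⊕0⊕0⊕1⊕0⊕0 = 1
Parity bit = 1 (so all 12 bits XOR to 0).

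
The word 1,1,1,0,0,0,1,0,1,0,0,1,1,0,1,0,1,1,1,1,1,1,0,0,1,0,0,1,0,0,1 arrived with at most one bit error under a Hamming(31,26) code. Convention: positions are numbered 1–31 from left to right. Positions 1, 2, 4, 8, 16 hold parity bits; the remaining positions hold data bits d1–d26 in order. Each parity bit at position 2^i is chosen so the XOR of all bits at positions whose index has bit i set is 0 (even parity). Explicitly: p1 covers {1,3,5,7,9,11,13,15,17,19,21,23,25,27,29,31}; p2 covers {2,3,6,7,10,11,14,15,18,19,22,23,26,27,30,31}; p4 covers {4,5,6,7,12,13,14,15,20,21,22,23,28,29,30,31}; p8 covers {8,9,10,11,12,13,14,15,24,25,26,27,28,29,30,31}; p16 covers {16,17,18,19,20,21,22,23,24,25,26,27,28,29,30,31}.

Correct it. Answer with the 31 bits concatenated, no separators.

s1 (pos 1,3,5,7,9,11,13,15,17,19,21,23,25,27,29,31): 1⊕1⊕0⊕1⊕1⊕0⊕1⊕1⊕1⊕1⊕1⊕0⊕1⊕0⊕0⊕1 = 1
s2 (pos 2,3,6,7,10,11,14,15,18,19,22,23,26,27,30,31): 1⊕1⊕0⊕1⊕0⊕0⊕0⊕1⊕1⊕1⊕1⊕0⊕0⊕0⊕0⊕1 = 0
s4 (pos 4,5,6,7,12,13,14,15,20,21,22,23,28,29,30,31): 0⊕0⊕0⊕1⊕1⊕1⊕0⊕1⊕1⊕1⊕1⊕0⊕1⊕0⊕0⊕1 = 1
s8 (pos 8,9,10,11,12,13,14,15,24,25,26,27,28,29,30,31): 0⊕1⊕0⊕0⊕1⊕1⊕0⊕1⊕0⊕1⊕0⊕0⊕1⊕0⊕0⊕1 = 1
s16 (pos 16,17,18,19,20,21,22,23,24,25,26,27,28,29,30,31): 0⊕1⊕1⊕1⊕1⊕1⊕1⊕0⊕0⊕1⊕0⊕0⊕1⊕0⊕0⊕1 = 1
Syndrome s16…s1 = 11101 → error at position 29.
Flip position 29: 1110001010011010111111001001001 → 1110001010011010111111001001101

1110001010011010111111001001101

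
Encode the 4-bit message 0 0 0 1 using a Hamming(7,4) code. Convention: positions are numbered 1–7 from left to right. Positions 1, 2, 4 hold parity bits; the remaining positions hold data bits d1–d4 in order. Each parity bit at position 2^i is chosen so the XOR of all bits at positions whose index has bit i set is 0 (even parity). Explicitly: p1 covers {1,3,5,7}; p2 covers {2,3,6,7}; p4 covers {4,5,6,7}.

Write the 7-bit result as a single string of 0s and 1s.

1101001

Place data at non-parity positions: p1 p2 0 p4 0 0 1
p1 (pos 1,3,5,7): XOR of data positions = 0⊕0⊕1 = 1
p2 (pos 2,3,6,7): XOR of data positions = 0⊕0⊕1 = 1
p4 (pos 4,5,6,7): XOR of data positions = 0⊕0⊕1 = 1
Codeword: 1101001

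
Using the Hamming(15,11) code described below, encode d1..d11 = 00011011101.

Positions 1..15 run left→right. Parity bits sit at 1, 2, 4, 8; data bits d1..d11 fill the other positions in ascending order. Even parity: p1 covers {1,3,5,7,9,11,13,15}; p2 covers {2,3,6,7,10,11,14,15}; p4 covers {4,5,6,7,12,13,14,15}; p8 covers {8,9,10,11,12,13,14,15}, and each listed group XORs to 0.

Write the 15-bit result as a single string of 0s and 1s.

Place data at non-parity positions: p1 p2 0 p4 0 0 1 p8 1 0 1 1 1 0 1
p1 (pos 1,3,5,7,9,11,13,15): XOR of data positions = 0⊕0⊕1⊕1⊕1⊕1⊕1 = 1
p2 (pos 2,3,6,7,10,11,14,15): XOR of data positions = 0⊕0⊕1⊕0⊕1⊕0⊕1 = 1
p4 (pos 4,5,6,7,12,13,14,15): XOR of data positions = 0⊕0⊕1⊕1⊕1⊕0⊕1 = 0
p8 (pos 8,9,10,11,12,13,14,15): XOR of data positions = 1⊕0⊕1⊕1⊕1⊕0⊕1 = 1
Codeword: 110000111011101

110000111011101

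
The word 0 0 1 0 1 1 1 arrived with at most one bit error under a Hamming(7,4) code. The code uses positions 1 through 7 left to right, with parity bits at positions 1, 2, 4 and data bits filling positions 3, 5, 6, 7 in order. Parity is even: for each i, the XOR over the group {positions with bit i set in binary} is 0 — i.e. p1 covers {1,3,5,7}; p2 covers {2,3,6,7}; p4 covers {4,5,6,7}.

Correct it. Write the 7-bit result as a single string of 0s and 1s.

0010110

s1 (pos 1,3,5,7): 0⊕1⊕1⊕1 = 1
s2 (pos 2,3,6,7): 0⊕1⊕1⊕1 = 1
s4 (pos 4,5,6,7): 0⊕1⊕1⊕1 = 1
Syndrome s4…s1 = 111 → error at position 7.
Flip position 7: 0010111 → 0010110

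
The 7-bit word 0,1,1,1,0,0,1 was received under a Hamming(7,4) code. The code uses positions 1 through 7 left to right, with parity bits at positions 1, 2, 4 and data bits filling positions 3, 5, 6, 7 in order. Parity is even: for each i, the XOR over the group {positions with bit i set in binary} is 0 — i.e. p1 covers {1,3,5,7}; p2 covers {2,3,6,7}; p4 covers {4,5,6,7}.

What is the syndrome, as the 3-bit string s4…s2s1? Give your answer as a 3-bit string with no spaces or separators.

s1 (pos 1,3,5,7): 0⊕1⊕0⊕1 = 0
s2 (pos 2,3,6,7): 1⊕1⊕0⊕1 = 1
s4 (pos 4,5,6,7): 1⊕0⊕0⊕1 = 0
Syndrome s4…s1 = 010 → error at position 2.

010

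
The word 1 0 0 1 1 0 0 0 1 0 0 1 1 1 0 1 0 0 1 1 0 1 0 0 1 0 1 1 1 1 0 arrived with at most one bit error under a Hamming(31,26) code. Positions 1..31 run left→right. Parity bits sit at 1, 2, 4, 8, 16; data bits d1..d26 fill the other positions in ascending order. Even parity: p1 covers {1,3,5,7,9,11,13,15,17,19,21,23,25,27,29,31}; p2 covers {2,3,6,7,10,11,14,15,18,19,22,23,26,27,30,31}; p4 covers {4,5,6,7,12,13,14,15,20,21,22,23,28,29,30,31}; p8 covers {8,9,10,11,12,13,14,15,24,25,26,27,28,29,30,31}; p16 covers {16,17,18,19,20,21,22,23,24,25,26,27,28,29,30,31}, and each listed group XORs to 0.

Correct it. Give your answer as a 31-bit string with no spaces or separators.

1001100010011101001101001111110

s1 (pos 1,3,5,7,9,11,13,15,17,19,21,23,25,27,29,31): 1⊕0⊕1⊕0⊕1⊕0⊕1⊕0⊕0⊕1⊕0⊕0⊕1⊕1⊕1⊕0 = 0
s2 (pos 2,3,6,7,10,11,14,15,18,19,22,23,26,27,30,31): 0⊕0⊕0⊕0⊕0⊕0⊕1⊕0⊕0⊕1⊕1⊕0⊕0⊕1⊕1⊕0 = 1
s4 (pos 4,5,6,7,12,13,14,15,20,21,22,23,28,29,30,31): 1⊕1⊕0⊕0⊕1⊕1⊕1⊕0⊕1⊕0⊕1⊕0⊕1⊕1⊕1⊕0 = 0
s8 (pos 8,9,10,11,12,13,14,15,24,25,26,27,28,29,30,31): 0⊕1⊕0⊕0⊕1⊕1⊕1⊕0⊕0⊕1⊕0⊕1⊕1⊕1⊕1⊕0 = 1
s16 (pos 16,17,18,19,20,21,22,23,24,25,26,27,28,29,30,31): 1⊕0⊕0⊕1⊕1⊕0⊕1⊕0⊕0⊕1⊕0⊕1⊕1⊕1⊕1⊕0 = 1
Syndrome s16…s1 = 11010 → error at position 26.
Flip position 26: 1001100010011101001101001011110 → 1001100010011101001101001111110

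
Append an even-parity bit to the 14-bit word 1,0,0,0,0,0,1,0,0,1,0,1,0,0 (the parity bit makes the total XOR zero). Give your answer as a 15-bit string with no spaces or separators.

XOR of the 14 data bits: 1⊕0⊕0⊕0⊕0⊕0⊕1⊕0⊕0⊕1⊕0⊕1⊕0⊕0 = 0
Parity bit = 0 (so all 15 bits XOR to 0).

100000100101000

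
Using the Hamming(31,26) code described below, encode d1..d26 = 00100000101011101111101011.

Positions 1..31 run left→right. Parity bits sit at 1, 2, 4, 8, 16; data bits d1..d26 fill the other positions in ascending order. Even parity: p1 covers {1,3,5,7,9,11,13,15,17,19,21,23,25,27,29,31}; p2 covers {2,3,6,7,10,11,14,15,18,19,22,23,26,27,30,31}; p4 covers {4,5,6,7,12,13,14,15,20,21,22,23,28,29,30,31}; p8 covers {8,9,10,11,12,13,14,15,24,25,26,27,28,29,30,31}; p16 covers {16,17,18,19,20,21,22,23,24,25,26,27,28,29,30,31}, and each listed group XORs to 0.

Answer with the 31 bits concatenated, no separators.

Place data at non-parity positions: p1 p2 0 p4 0 1 0 p8 0 0 0 0 1 0 1 p16 0 1 1 1 0 1 1 1 1 1 0 1 0 1 1
p1 (pos 1,3,5,7,9,11,13,15,17,19,21,23,25,27,29,31): XOR of data positions = 0⊕0⊕0⊕0⊕0⊕1⊕1⊕0⊕1⊕0⊕1⊕1⊕0⊕0⊕1 = 0
p2 (pos 2,3,6,7,10,11,14,15,18,19,22,23,26,27,30,31): XOR of data positions = 0⊕1⊕0⊕0⊕0⊕0⊕1⊕1⊕1⊕1⊕1⊕1⊕0⊕1⊕1 = 1
p4 (pos 4,5,6,7,12,13,14,15,20,21,22,23,28,29,30,31): XOR of data positions = 0⊕1⊕0⊕0⊕1⊕0⊕1⊕1⊕0⊕1⊕1⊕1⊕0⊕1⊕1 = 1
p8 (pos 8,9,10,11,12,13,14,15,24,25,26,27,28,29,30,31): XOR of data positions = 0⊕0⊕0⊕0⊕1⊕0⊕1⊕1⊕1⊕1⊕0⊕1⊕0⊕1⊕1 = 0
p16 (pos 16,17,18,19,20,21,22,23,24,25,26,27,28,29,30,31): XOR of data positions = 0⊕1⊕1⊕1⊕0⊕1⊕1⊕1⊕1⊕1⊕0⊕1⊕0⊕1⊕1 = 1
Codeword: 0101010000001011011101111101011

0101010000001011011101111101011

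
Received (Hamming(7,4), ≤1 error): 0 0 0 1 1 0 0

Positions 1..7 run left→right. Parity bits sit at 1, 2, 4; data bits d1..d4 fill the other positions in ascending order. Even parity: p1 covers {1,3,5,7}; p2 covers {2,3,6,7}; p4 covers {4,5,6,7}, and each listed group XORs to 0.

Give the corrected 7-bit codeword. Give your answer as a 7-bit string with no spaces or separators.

s1 (pos 1,3,5,7): 0⊕0⊕1⊕0 = 1
s2 (pos 2,3,6,7): 0⊕0⊕0⊕0 = 0
s4 (pos 4,5,6,7): 1⊕1⊕0⊕0 = 0
Syndrome s4…s1 = 001 → error at position 1.
Flip position 1: 0001100 → 1001100

1001100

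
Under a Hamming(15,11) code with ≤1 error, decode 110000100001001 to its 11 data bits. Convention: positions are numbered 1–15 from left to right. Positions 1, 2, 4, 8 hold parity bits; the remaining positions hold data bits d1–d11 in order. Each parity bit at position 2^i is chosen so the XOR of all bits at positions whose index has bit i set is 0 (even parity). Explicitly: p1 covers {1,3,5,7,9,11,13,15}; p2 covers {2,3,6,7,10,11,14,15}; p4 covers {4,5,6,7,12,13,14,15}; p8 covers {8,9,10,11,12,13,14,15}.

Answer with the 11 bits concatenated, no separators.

00000001001

s1 (pos 1,3,5,7,9,11,13,15): 1⊕0⊕0⊕1⊕0⊕0⊕0⊕1 = 1
s2 (pos 2,3,6,7,10,11,14,15): 1⊕0⊕0⊕1⊕0⊕0⊕0⊕1 = 1
s4 (pos 4,5,6,7,12,13,14,15): 0⊕0⊕0⊕1⊕1⊕0⊕0⊕1 = 1
s8 (pos 8,9,10,11,12,13,14,15): 0⊕0⊕0⊕0⊕1⊕0⊕0⊕1 = 0
Syndrome s8…s1 = 0111 → error at position 7.
Flip position 7: 110000100001001 → 110000000001001
Read data bits from positions 3,5,6,7,9,10,11,12,13,14,15: 00000001001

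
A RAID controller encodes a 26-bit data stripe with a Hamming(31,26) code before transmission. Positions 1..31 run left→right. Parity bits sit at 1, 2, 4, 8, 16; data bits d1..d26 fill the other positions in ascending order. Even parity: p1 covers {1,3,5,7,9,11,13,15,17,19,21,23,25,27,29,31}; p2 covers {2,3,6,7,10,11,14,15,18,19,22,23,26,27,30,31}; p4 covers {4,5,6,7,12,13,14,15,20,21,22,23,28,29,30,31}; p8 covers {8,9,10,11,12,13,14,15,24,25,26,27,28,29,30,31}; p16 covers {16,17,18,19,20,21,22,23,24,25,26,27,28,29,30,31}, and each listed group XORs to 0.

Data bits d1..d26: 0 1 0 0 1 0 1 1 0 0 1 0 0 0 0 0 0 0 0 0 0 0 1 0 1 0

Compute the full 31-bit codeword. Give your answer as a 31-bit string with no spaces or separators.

0101100010110010000000000001010

Place data at non-parity positions: p1 p2 0 p4 1 0 0 p8 1 0 1 1 0 0 1 p16 0 0 0 0 0 0 0 0 0 0 0 1 0 1 0
p1 (pos 1,3,5,7,9,11,13,15,17,19,21,23,25,27,29,31): XOR of data positions = 0⊕1⊕0⊕1⊕1⊕0⊕1⊕0⊕0⊕0⊕0⊕0⊕0⊕0⊕0 = 0
p2 (pos 2,3,6,7,10,11,14,15,18,19,22,23,26,27,30,31): XOR of data positions = 0⊕0⊕0⊕0⊕1⊕0⊕1⊕0⊕0⊕0⊕0⊕0⊕0⊕1⊕0 = 1
p4 (pos 4,5,6,7,12,13,14,15,20,21,22,23,28,29,30,31): XOR of data positions = 1⊕0⊕0⊕1⊕0⊕0⊕1⊕0⊕0⊕0⊕0⊕1⊕0⊕1⊕0 = 1
p8 (pos 8,9,10,11,12,13,14,15,24,25,26,27,28,29,30,31): XOR of data positions = 1⊕0⊕1⊕1⊕0⊕0⊕1⊕0⊕0⊕0⊕0⊕1⊕0⊕1⊕0 = 0
p16 (pos 16,17,18,19,20,21,22,23,24,25,26,27,28,29,30,31): XOR of data positions = 0⊕0⊕0⊕0⊕0⊕0⊕0⊕0⊕0⊕0⊕0⊕1⊕0⊕1⊕0 = 0
Codeword: 0101100010110010000000000001010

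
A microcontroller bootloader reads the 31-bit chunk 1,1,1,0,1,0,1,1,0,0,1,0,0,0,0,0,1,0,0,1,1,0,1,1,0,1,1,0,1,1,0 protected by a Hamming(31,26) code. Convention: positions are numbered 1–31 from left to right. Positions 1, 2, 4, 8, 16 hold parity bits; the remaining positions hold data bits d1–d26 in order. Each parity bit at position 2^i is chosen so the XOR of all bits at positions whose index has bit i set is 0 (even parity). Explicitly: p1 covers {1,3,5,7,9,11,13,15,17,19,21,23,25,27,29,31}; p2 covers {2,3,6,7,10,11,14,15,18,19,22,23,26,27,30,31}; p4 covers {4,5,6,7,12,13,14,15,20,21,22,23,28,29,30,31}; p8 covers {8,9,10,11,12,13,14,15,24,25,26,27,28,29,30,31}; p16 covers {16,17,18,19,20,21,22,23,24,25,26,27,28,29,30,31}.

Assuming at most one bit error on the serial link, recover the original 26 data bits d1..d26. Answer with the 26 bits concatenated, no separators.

11010010000100110110111110

s1 (pos 1,3,5,7,9,11,13,15,17,19,21,23,25,27,29,31): 1⊕1⊕1⊕1⊕0⊕1⊕0⊕0⊕1⊕0⊕1⊕1⊕0⊕1⊕1⊕0 = 0
s2 (pos 2,3,6,7,10,11,14,15,18,19,22,23,26,27,30,31): 1⊕1⊕0⊕1⊕0⊕1⊕0⊕0⊕0⊕0⊕0⊕1⊕1⊕1⊕1⊕0 = 0
s4 (pos 4,5,6,7,12,13,14,15,20,21,22,23,28,29,30,31): 0⊕1⊕0⊕1⊕0⊕0⊕0⊕0⊕1⊕1⊕0⊕1⊕0⊕1⊕1⊕0 = 1
s8 (pos 8,9,10,11,12,13,14,15,24,25,26,27,28,29,30,31): 1⊕0⊕0⊕1⊕0⊕0⊕0⊕0⊕1⊕0⊕1⊕1⊕0⊕1⊕1⊕0 = 1
s16 (pos 16,17,18,19,20,21,22,23,24,25,26,27,28,29,30,31): 0⊕1⊕0⊕0⊕1⊕1⊕0⊕1⊕1⊕0⊕1⊕1⊕0⊕1⊕1⊕0 = 1
Syndrome s16…s1 = 11100 → error at position 28.
Flip position 28: 1110101100100000100110110110110 → 1110101100100000100110110111110
Read data bits from positions 3,5,6,7,9,10,11,12,13,14,15,17,18,19,20,21,22,23,24,25,26,27,28,29,30,31: 11010010000100110110111110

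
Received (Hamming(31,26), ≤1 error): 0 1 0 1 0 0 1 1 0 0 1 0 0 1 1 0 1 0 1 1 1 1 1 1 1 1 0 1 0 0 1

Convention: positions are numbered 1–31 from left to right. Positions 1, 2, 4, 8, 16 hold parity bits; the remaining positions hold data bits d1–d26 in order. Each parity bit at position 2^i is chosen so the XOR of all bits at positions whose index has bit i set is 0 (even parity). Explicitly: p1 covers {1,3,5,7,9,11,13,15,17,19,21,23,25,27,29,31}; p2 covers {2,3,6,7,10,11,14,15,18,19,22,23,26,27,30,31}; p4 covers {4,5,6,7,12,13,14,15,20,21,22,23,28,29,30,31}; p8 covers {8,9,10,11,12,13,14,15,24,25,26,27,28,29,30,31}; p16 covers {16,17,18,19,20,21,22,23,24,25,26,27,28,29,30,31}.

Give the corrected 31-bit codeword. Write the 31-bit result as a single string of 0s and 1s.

0101001100100110101111110101001

s1 (pos 1,3,5,7,9,11,13,15,17,19,21,23,25,27,29,31): 0⊕0⊕0⊕1⊕0⊕1⊕0⊕1⊕1⊕1⊕1⊕1⊕1⊕0⊕0⊕1 = 1
s2 (pos 2,3,6,7,10,11,14,15,18,19,22,23,26,27,30,31): 1⊕0⊕0⊕1⊕0⊕1⊕1⊕1⊕0⊕1⊕1⊕1⊕1⊕0⊕0⊕1 = 0
s4 (pos 4,5,6,7,12,13,14,15,20,21,22,23,28,29,30,31): 1⊕0⊕0⊕1⊕0⊕0⊕1⊕1⊕1⊕1⊕1⊕1⊕1⊕0⊕0⊕1 = 0
s8 (pos 8,9,10,11,12,13,14,15,24,25,26,27,28,29,30,31): 1⊕0⊕0⊕1⊕0⊕0⊕1⊕1⊕1⊕1⊕1⊕0⊕1⊕0⊕0⊕1 = 1
s16 (pos 16,17,18,19,20,21,22,23,24,25,26,27,28,29,30,31): 0⊕1⊕0⊕1⊕1⊕1⊕1⊕1⊕1⊕1⊕1⊕0⊕1⊕0⊕0⊕1 = 1
Syndrome s16…s1 = 11001 → error at position 25.
Flip position 25: 0101001100100110101111111101001 → 0101001100100110101111110101001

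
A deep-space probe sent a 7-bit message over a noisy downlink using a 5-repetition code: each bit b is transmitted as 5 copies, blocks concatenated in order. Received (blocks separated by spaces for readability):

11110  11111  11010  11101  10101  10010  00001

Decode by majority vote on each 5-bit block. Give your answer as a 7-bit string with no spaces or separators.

1111100

Block 1 (11110): 4 ones → 1
Block 2 (11111): 5 ones → 1
Block 3 (11010): 3 ones → 1
Block 4 (11101): 4 ones → 1
Block 5 (10101): 3 ones → 1
Block 6 (10010): 2 ones → 0
Block 7 (00001): 1 one → 0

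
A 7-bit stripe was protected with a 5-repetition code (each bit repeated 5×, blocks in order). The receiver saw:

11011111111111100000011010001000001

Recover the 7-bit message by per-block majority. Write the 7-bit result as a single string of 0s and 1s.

1110100

Block 1 (11011): 4 ones → 1
Block 2 (11111): 5 ones → 1
Block 3 (11111): 5 ones → 1
Block 4 (00000): 0 ones → 0
Block 5 (01101): 3 ones → 1
Block 6 (00010): 1 one → 0
Block 7 (00001): 1 one → 0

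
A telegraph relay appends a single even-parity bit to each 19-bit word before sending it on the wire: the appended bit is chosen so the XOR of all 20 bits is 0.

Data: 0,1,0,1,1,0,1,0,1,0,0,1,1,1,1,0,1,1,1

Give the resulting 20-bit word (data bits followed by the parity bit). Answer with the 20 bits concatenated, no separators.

XOR of the 19 data bits: 0⊕1⊕0⊕1⊕1⊕0⊕1⊕0⊕1⊕0⊕0⊕1⊕1⊕1⊕1⊕0⊕1⊕1⊕1 = 0
Parity bit = 0 (so all 20 bits XOR to 0).

01011010100111101110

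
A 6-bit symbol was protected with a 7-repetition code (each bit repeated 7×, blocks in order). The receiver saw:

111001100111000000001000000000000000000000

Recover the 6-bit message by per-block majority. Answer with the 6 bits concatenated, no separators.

Block 1 (1110011): 5 ones → 1
Block 2 (0011100): 3 ones → 0
Block 3 (0000001): 1 one → 0
Block 4 (0000000): 0 ones → 0
Block 5 (0000000): 0 ones → 0
Block 6 (0000000): 0 ones → 0

100000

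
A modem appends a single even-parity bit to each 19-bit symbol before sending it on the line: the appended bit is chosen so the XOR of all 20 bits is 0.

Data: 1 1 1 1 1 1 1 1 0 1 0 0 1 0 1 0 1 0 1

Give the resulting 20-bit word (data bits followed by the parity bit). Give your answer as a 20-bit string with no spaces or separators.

11111111010010101011

XOR of the 19 data bits: 1⊕1⊕1⊕1⊕1⊕1⊕1⊕1⊕0⊕1⊕0⊕0⊕1⊕0⊕1⊕0⊕1⊕0⊕1 = 1
Parity bit = 1 (so all 20 bits XOR to 0).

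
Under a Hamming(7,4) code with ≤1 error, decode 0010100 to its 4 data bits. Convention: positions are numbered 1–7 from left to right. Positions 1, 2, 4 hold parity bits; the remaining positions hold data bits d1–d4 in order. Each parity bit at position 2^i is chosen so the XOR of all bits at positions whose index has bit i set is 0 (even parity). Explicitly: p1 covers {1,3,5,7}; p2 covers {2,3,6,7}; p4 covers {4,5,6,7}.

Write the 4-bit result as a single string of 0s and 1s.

1110

s1 (pos 1,3,5,7): 0⊕1⊕1⊕0 = 0
s2 (pos 2,3,6,7): 0⊕1⊕0⊕0 = 1
s4 (pos 4,5,6,7): 0⊕1⊕0⊕0 = 1
Syndrome s4…s1 = 110 → error at position 6.
Flip position 6: 0010100 → 0010110
Read data bits from positions 3,5,6,7: 1110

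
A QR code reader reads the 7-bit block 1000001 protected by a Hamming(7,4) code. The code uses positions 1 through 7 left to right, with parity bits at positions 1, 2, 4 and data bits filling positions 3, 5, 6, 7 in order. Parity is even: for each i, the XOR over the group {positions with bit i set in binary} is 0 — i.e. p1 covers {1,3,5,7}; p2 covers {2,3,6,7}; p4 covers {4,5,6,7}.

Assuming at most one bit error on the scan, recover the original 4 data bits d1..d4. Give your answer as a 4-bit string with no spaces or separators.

0011

s1 (pos 1,3,5,7): 1⊕0⊕0⊕1 = 0
s2 (pos 2,3,6,7): 0⊕0⊕0⊕1 = 1
s4 (pos 4,5,6,7): 0⊕0⊕0⊕1 = 1
Syndrome s4…s1 = 110 → error at position 6.
Flip position 6: 1000001 → 1000011
Read data bits from positions 3,5,6,7: 0011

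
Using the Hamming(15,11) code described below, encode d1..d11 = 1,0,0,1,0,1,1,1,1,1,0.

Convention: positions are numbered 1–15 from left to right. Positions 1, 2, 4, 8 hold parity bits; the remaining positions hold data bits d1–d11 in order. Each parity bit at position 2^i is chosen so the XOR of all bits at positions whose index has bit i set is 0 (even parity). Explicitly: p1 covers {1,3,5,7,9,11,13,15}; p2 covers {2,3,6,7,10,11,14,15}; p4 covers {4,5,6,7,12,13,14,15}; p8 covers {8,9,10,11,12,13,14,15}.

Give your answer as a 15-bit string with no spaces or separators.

011000110111110

Place data at non-parity positions: p1 p2 1 p4 0 0 1 p8 0 1 1 1 1 1 0
p1 (pos 1,3,5,7,9,11,13,15): XOR of data positions = 1⊕0⊕1⊕0⊕1⊕1⊕0 = 0
p2 (pos 2,3,6,7,10,11,14,15): XOR of data positions = 1⊕0⊕1⊕1⊕1⊕1⊕0 = 1
p4 (pos 4,5,6,7,12,13,14,15): XOR of data positions = 0⊕0⊕1⊕1⊕1⊕1⊕0 = 0
p8 (pos 8,9,10,11,12,13,14,15): XOR of data positions = 0⊕1⊕1⊕1⊕1⊕1⊕0 = 1
Codeword: 011000110111110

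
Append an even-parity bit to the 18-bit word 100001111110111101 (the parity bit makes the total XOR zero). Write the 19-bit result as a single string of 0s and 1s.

1000011111101111010

XOR of the 18 data bits: 1⊕0⊕0⊕0⊕0⊕1⊕1⊕1⊕1⊕1⊕1⊕0⊕1⊕1⊕1⊕1⊕0⊕1 = 0
Parity bit = 0 (so all 19 bits XOR to 0).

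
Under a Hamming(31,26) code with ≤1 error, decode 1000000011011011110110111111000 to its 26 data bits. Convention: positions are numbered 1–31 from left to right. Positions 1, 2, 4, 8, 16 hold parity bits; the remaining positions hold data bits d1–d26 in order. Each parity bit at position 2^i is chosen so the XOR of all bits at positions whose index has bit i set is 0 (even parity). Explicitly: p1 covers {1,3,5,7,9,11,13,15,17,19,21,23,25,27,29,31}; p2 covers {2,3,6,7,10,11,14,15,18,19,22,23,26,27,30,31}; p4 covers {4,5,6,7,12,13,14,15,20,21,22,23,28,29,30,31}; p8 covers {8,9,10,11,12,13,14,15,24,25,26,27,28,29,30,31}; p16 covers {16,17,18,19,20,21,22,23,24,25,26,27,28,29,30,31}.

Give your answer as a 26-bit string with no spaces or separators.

00001101101110100111111000

s1 (pos 1,3,5,7,9,11,13,15,17,19,21,23,25,27,29,31): 1⊕0⊕0⊕0⊕1⊕0⊕1⊕1⊕1⊕0⊕1⊕1⊕1⊕1⊕0⊕0 = 1
s2 (pos 2,3,6,7,10,11,14,15,18,19,22,23,26,27,30,31): 0⊕0⊕0⊕0⊕1⊕0⊕0⊕1⊕1⊕0⊕0⊕1⊕1⊕1⊕0⊕0 = 0
s4 (pos 4,5,6,7,12,13,14,15,20,21,22,23,28,29,30,31): 0⊕0⊕0⊕0⊕1⊕1⊕0⊕1⊕1⊕1⊕0⊕1⊕1⊕0⊕0⊕0 = 1
s8 (pos 8,9,10,11,12,13,14,15,24,25,26,27,28,29,30,31): 0⊕1⊕1⊕0⊕1⊕1⊕0⊕1⊕1⊕1⊕1⊕1⊕1⊕0⊕0⊕0 = 0
s16 (pos 16,17,18,19,20,21,22,23,24,25,26,27,28,29,30,31): 1⊕1⊕1⊕0⊕1⊕1⊕0⊕1⊕1⊕1⊕1⊕1⊕1⊕0⊕0⊕0 = 1
Syndrome s16…s1 = 10101 → error at position 21.
Flip position 21: 1000000011011011110110111111000 → 1000000011011011110100111111000
Read data bits from positions 3,5,6,7,9,10,11,12,13,14,15,17,18,19,20,21,22,23,24,25,26,27,28,29,30,31: 00001101101110100111111000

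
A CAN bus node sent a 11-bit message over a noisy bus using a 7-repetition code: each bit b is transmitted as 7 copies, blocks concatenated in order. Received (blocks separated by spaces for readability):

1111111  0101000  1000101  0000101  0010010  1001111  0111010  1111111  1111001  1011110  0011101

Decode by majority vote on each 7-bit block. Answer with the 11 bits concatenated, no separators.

Block 1 (1111111): 7 ones → 1
Block 2 (0101000): 2 ones → 0
Block 3 (1000101): 3 ones → 0
Block 4 (0000101): 2 ones → 0
Block 5 (0010010): 2 ones → 0
Block 6 (1001111): 5 ones → 1
Block 7 (0111010): 4 ones → 1
Block 8 (1111111): 7 ones → 1
Block 9 (1111001): 5 ones → 1
Block 10 (1011110): 5 ones → 1
Block 11 (0011101): 4 ones → 1

10000111111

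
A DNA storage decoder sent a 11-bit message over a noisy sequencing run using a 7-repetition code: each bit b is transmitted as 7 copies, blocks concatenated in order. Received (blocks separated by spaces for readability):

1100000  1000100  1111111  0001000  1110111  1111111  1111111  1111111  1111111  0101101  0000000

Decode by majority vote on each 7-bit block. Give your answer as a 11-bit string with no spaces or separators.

00101111110

Block 1 (1100000): 2 ones → 0
Block 2 (1000100): 2 ones → 0
Block 3 (1111111): 7 ones → 1
Block 4 (0001000): 1 one → 0
Block 5 (1110111): 6 ones → 1
Block 6 (1111111): 7 ones → 1
Block 7 (1111111): 7 ones → 1
Block 8 (1111111): 7 ones → 1
Block 9 (1111111): 7 ones → 1
Block 10 (0101101): 4 ones → 1
Block 11 (0000000): 0 ones → 0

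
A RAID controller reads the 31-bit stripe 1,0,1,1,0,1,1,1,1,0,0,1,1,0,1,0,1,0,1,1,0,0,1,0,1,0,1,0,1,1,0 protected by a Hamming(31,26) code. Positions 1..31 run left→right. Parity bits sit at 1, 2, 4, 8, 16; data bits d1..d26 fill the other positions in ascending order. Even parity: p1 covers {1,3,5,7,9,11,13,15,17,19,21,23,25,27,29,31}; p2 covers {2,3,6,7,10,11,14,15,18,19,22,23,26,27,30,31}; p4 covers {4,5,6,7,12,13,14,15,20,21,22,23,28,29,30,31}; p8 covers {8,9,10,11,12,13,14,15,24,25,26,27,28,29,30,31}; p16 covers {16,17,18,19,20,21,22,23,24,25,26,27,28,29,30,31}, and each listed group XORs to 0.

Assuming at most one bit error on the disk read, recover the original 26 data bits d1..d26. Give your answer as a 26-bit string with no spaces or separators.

s1 (pos 1,3,5,7,9,11,13,15,17,19,21,23,25,27,29,31): 1⊕1⊕0⊕1⊕1⊕0⊕1⊕1⊕1⊕1⊕0⊕1⊕1⊕1⊕1⊕0 = 0
s2 (pos 2,3,6,7,10,11,14,15,18,19,22,23,26,27,30,31): 0⊕1⊕1⊕1⊕0⊕0⊕0⊕1⊕0⊕1⊕0⊕1⊕0⊕1⊕1⊕0 = 0
s4 (pos 4,5,6,7,12,13,14,15,20,21,22,23,28,29,30,31): 1⊕0⊕1⊕1⊕1⊕1⊕0⊕1⊕1⊕0⊕0⊕1⊕0⊕1⊕1⊕0 = 0
s8 (pos 8,9,10,11,12,13,14,15,24,25,26,27,28,29,30,31): 1⊕1⊕0⊕0⊕1⊕1⊕0⊕1⊕0⊕1⊕0⊕1⊕0⊕1⊕1⊕0 = 1
s16 (pos 16,17,18,19,20,21,22,23,24,25,26,27,28,29,30,31): 0⊕1⊕0⊕1⊕1⊕0⊕0⊕1⊕0⊕1⊕0⊕1⊕0⊕1⊕1⊕0 = 0
Syndrome s16…s1 = 01000 → error at position 8.
Flip position 8: 1011011110011010101100101010110 → 1011011010011010101100101010110
Read data bits from positions 3,5,6,7,9,10,11,12,13,14,15,17,18,19,20,21,22,23,24,25,26,27,28,29,30,31: 10111001101101100101010110

10111001101101100101010110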